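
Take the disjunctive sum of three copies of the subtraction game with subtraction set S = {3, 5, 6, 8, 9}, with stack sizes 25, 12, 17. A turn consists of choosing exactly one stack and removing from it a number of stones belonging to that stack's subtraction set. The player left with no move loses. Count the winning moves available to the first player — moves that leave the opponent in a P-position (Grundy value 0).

6

All stacks use S = {3, 5, 6, 8, 9}:
n :  0  1  2  3  4  5  6  7  8  9 10 11 12 13 14 15 16 17 18 19 20 21 22 23 24 25
G :  0  0  0  1  1  1  2  2  2  3  3  3  0  0  0  1  1  1  2  2  2  3  3  3  0  0
Stack A: G(25) = 0.
Stack B: G(12) = 0.
Stack C: G(17) = 1.
Combined Grundy value = 0 ⊕ 0 ⊕ 1 = 1.
A winning move leaves total XOR = 0, i.e. changes one component's Grundy value g to g ⊕ X where X is the current total.
Stack A: need g' = 0⊕1 = 1. Options: 25−3→G=3, 25−5→G=2, 25−6→G=2, 25−8→G=1, 25−9→G=1. Hits: 2.
Stack B: need g' = 0⊕1 = 1. Options: 12−3→G=3, 12−5→G=2, 12−6→G=2, 12−8→G=1, 12−9→G=1. Hits: 2.
Stack C: need g' = 1⊕1 = 0. Options: 17−3→G=0, 17−5→G=0, 17−6→G=3, 17−8→G=3, 17−9→G=2. Hits: 2.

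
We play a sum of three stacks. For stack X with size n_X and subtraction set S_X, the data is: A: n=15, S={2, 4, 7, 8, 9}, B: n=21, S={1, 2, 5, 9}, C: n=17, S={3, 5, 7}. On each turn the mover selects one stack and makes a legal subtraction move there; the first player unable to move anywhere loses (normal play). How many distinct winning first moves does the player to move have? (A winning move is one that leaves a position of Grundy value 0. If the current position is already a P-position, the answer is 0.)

3

Stack A, S = {2, 4, 7, 8, 9}:
n :  0  1  2  3  4  5  6  7  8  9 10 11 12 13 14 15
G :  0  0  1  1  2  2  0  3  1  4  2  0  0  1  1  2
G_A(15) = 2.
Stack B, S = {1, 2, 5, 9}:
G(0) = 0
G(1) = mex{0} = 1
G(2) = mex{1,0} = 2
G(3) = mex{2,1} = 0
G(4) = mex{0,2} = 1
G(5) = mex{1,0,0} = 2
G(6) = mex{2,1,1} = 0
G(7) = mex{0,2,2} = 1
G(8) = mex{1,0,0} = 2
G(9) = mex{2,1,1,0} = 3
G(10) = mex{3,2,2,1} = 0
G(11) = mex{0,3,0,2} = 1
G(12) = mex{1,0,1,0} = 2
G(13) = mex{2,1,2,1} = 0
G(14) = mex{0,2,3,2} = 1
G(15) = mex{1,0,0,0} = 2
G(16) = mex{2,1,1,1} = 0
G(17) = mex{0,2,2,2} = 1
G(18) = mex{1,0,0,3} = 2
G(19) = mex{2,1,1,0} = 3
G(20) = mex{3,2,2,1} = 0
G(21) = mex{0,3,0,2} = 1
G_B(21) = 1.
Stack C, S = {3, 5, 7}:
n :  0  1  2  3  4  5  6  7  8  9 10 11 12 13 14 15 16 17
G :  0  0  0  1  1  1  2  2  2  3  0  0  0  1  1  1  2  2
G_C(17) = 2.
Combined Grundy value = 2 ⊕ 1 ⊕ 2 = 1.
A winning move leaves total XOR = 0, i.e. changes one component's Grundy value g to g ⊕ X where X is the current total.
Stack A: need g' = 2⊕1 = 3. Options: 15−2→G=1, 15−4→G=0, 15−7→G=1, 15−8→G=3, 15−9→G=0. Hits: 1.
Stack B: need g' = 1⊕1 = 0. Options: 21−1→G=0, 21−2→G=3, 21−5→G=0, 21−9→G=2. Hits: 2.
Stack C: need g' = 2⊕1 = 3. Options: 17−3→G=1, 17−5→G=0, 17−7→G=0. Hits: 0.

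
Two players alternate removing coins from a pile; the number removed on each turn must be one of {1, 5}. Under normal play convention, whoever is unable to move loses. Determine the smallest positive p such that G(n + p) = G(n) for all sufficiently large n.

2

G(0) = 0
G(1) = mex{0} = 1
G(2) = mex{1} = 0
G(3) = mex{0} = 1
G(4) = mex{1} = 0
G(5) = mex{0,0} = 1
G(6) = mex{1,1} = 0
G(7) = mex{0,0} = 1
G(8) = mex{1,1} = 0
G(9) = mex{0,0} = 1
G(10) = mex{1,1} = 0
G(11) = mex{0,0} = 1
G(12) = mex{1,1} = 0
G(13) = mex{0,0} = 1
G(14) = mex{1,1} = 0
G(n+2) = G(n) holds for n = 0,…,4 (a full window of length max(S) = 5), so the sequence is purely periodic with period 2.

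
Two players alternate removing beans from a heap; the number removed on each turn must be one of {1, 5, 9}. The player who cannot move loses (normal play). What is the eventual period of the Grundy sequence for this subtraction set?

n :  0  1  2  3  4  5  6  7  8  9 10 11 12 13 14
G :  0  1  0  1  0  1  0  1  0  1  0  1  0  1  0
G(n+2) = G(n) holds for n = 0,…,8 (a full window of length max(S) = 9), so the sequence is purely periodic with period 2.

2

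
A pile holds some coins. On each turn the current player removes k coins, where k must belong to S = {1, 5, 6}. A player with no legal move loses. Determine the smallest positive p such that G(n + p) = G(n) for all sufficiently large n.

n :  0  1  2  3  4  5  6  7  8  9 10 11 12 13 14 15 16 17 18 19 20 21 22 23
G :  0  1  0  1  0  1  2  3  2  3  2  0  1  0  1  0  1  2  3  2  3  2  0  1
G(n+11) = G(n) holds for n = 0,…,5 (a full window of length max(S) = 6), so the sequence is purely periodic with period 11.

11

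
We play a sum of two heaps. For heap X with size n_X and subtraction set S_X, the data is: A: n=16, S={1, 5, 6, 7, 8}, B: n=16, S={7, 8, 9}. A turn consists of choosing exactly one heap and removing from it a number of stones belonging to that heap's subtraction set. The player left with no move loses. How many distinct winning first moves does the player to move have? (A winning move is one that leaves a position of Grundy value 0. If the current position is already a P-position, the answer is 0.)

4

Heap A, S = {1, 5, 6, 7, 8}:
n :  0  1  2  3  4  5  6  7  8  9 10 11 12 13 14 15 16
G :  0  1  0  1  0  1  2  3  2  3  2  3  4  0  1  0  1
G_A(16) = 1.
Heap B, S = {7, 8, 9}:
G(0) = 0
G(1) = mex{} = 0
G(2) = mex{} = 0
G(3) = mex{} = 0
G(4) = mex{} = 0
G(5) = mex{} = 0
G(6) = mex{} = 0
G(7) = mex{0} = 1
G(8) = mex{0,0} = 1
G(9) = mex{0,0,0} = 1
G(10) = mex{0,0,0} = 1
G(11) = mex{0,0,0} = 1
G(12) = mex{0,0,0} = 1
G(13) = mex{0,0,0} = 1
G(14) = mex{1,0,0} = 2
G(15) = mex{1,1,0} = 2
G(16) = mex{1,1,1} = 0
G_B(16) = 0.
Combined Grundy value = 1 ⊕ 0 = 1.
A winning move leaves total XOR = 0, i.e. changes one component's Grundy value g to g ⊕ X where X is the current total.
Heap A: need g' = 1⊕1 = 0. Options: 16−1→G=0, 16−5→G=3, 16−6→G=2, 16−7→G=3, 16−8→G=2. Hits: 1.
Heap B: need g' = 0⊕1 = 1. Options: 16−7→G=1, 16−8→G=1, 16−9→G=1. Hits: 3.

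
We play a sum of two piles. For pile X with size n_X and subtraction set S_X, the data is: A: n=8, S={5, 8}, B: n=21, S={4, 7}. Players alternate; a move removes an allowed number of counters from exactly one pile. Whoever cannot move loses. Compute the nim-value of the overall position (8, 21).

3

Pile A, S = {5, 8}:
n : 0 1 2 3 4 5 6 7 8
G : 0 0 0 0 0 1 1 1 1
G_A(8) = 1.
Pile B, S = {4, 7}:
G(0) = 0
G(1) = mex{} = 0
G(2) = mex{} = 0
G(3) = mex{} = 0
G(4) = mex{0} = 1
G(5) = mex{0} = 1
G(6) = mex{0} = 1
G(7) = mex{0,0} = 1
G(8) = mex{1,0} = 2
G(9) = mex{1,0} = 2
G(10) = mex{1,0} = 2
G(11) = mex{1,1} = 0
G(12) = mex{2,1} = 0
G(13) = mex{2,1} = 0
G(14) = mex{2,1} = 0
G(15) = mex{0,2} = 1
G(16) = mex{0,2} = 1
G(17) = mex{0,2} = 1
G(18) = mex{0,0} = 1
G(19) = mex{1,0} = 2
G(20) = mex{1,0} = 2
G(21) = mex{1,0} = 2
G_B(21) = 2.
Combined Grundy value = 1 ⊕ 2 = 3.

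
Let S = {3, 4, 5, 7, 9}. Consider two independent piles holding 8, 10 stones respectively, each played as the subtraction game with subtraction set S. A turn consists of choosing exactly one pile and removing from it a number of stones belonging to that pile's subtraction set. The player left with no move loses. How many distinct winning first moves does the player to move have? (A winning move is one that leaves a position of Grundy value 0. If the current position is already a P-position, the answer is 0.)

All piles use S = {3, 4, 5, 7, 9}:
G(0) = 0
G(1) = mex{} = 0
G(2) = mex{} = 0
G(3) = mex{0} = 1
G(4) = mex{0,0} = 1
G(5) = mex{0,0,0} = 1
G(6) = mex{1,0,0} = 2
G(7) = mex{1,1,0,0} = 2
G(8) = mex{1,1,1,0} = 2
G(9) = mex{2,1,1,0,0} = 3
G(10) = mex{2,2,1,1,0} = 3
Pile A: G(8) = 2.
Pile B: G(10) = 3.
Combined Grundy value = 2 ⊕ 3 = 1.
A winning move leaves total XOR = 0, i.e. changes one component's Grundy value g to g ⊕ X where X is the current total.
Pile A: need g' = 2⊕1 = 3. Options: 8−3→G=1, 8−4→G=1, 8−5→G=1, 8−7→G=0. Hits: 0.
Pile B: need g' = 3⊕1 = 2. Options: 10−3→G=2, 10−4→G=2, 10−5→G=1, 10−7→G=1, 10−9→G=0. Hits: 2.

2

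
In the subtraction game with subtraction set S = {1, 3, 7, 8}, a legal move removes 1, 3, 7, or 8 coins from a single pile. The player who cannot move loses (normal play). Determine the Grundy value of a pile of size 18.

G(0) = 0
G(1) = mex{0} = 1
G(2) = mex{1} = 0
G(3) = mex{0,0} = 1
G(4) = mex{1,1} = 0
G(5) = mex{0,0} = 1
G(6) = mex{1,1} = 0
G(7) = mex{0,0,0} = 1
G(8) = mex{1,1,1,0} = 2
G(9) = mex{2,0,0,1} = 3
G(10) = mex{3,1,1,0} = 2
G(11) = mex{2,2,0,1} = 3
G(12) = mex{3,3,1,0} = 2
G(13) = mex{2,2,0,1} = 3
G(14) = mex{3,3,1,0} = 2
G(15) = mex{2,2,2,1} = 0
G(16) = mex{0,3,3,2} = 1
G(17) = mex{1,2,2,3} = 0
G(18) = mex{0,0,3,2} = 1

1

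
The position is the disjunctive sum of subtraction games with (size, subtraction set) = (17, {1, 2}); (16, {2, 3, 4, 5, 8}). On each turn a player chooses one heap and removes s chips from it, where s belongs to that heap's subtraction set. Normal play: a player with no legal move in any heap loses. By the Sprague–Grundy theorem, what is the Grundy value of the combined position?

3

Heap A, S = {1, 2}:
n :  0  1  2  3  4  5  6  7  8  9 10 11 12 13 14 15 16 17
G :  0  1  2  0  1  2  0  1  2  0  1  2  0  1  2  0  1  2
G_A(17) = 2.
Heap B, S = {2, 3, 4, 5, 8}:
n :  0  1  2  3  4  5  6  7  8  9 10 11 12 13 14 15 16
G :  0  0  1  1  2  2  3  0  4  1  5  2  3  0  0  1  1
G_B(16) = 1.
Combined Grundy value = 2 ⊕ 1 = 3.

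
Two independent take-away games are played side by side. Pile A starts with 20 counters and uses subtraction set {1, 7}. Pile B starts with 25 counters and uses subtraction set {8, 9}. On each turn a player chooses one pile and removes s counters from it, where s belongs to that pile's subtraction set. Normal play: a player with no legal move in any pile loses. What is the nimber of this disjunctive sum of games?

Pile A, S = {1, 7}:
G(0) = 0
G(1) = mex{0} = 1
G(2) = mex{1} = 0
G(3) = mex{0} = 1
G(4) = mex{1} = 0
G(5) = mex{0} = 1
G(6) = mex{1} = 0
G(7) = mex{0,0} = 1
G(8) = mex{1,1} = 0
G(9) = mex{0,0} = 1
G(10) = mex{1,1} = 0
G(11) = mex{0,0} = 1
G(12) = mex{1,1} = 0
G(13) = mex{0,0} = 1
G(14) = mex{1,1} = 0
G(15) = mex{0,0} = 1
G(16) = mex{1,1} = 0
G(17) = mex{0,0} = 1
G(18) = mex{1,1} = 0
G(19) = mex{0,0} = 1
G(20) = mex{1,1} = 0
G_A(20) = 0.
Pile B, S = {8, 9}:
n :  0  1  2  3  4  5  6  7  8  9 10 11 12 13 14 15 16 17 18 19 20 21 22 23 24 25
G :  0  0  0  0  0  0  0  0  1  1  1  1  1  1  1  1  2  0  0  0  0  0  0  0  0  1
G_B(25) = 1.
Combined Grundy value = 0 ⊕ 1 = 1.

1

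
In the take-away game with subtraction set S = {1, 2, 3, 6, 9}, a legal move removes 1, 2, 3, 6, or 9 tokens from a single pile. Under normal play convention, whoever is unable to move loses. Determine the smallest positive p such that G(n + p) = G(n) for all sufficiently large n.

4

G(0) = 0
G(1) = mex{0} = 1
G(2) = mex{1,0} = 2
G(3) = mex{2,1,0} = 3
G(4) = mex{3,2,1} = 0
G(5) = mex{0,3,2} = 1
G(6) = mex{1,0,3,0} = 2
G(7) = mex{2,1,0,1} = 3
G(8) = mex{3,2,1,2} = 0
G(9) = mex{0,3,2,3,0} = 1
G(10) = mex{1,0,3,0,1} = 2
G(11) = mex{2,1,0,1,2} = 3
G(12) = mex{3,2,1,2,3} = 0
G(13) = mex{0,3,2,3,0} = 1
G(14) = mex{1,0,3,0,1} = 2
G(n+4) = G(n) holds for n = 0,…,8 (a full window of length max(S) = 9), so the sequence is purely periodic with period 4.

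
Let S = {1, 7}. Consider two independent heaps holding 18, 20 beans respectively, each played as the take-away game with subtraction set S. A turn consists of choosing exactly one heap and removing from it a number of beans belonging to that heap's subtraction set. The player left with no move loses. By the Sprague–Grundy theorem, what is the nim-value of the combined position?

All heaps use S = {1, 7}:
n :  0  1  2  3  4  5  6  7  8  9 10 11 12 13 14 15 16 17 18 19 20
G :  0  1  0  1  0  1  0  1  0  1  0  1  0  1  0  1  0  1  0  1  0
Heap A: G(18) = 0.
Heap B: G(20) = 0.
Combined Grundy value = 0 ⊕ 0 = 0.

0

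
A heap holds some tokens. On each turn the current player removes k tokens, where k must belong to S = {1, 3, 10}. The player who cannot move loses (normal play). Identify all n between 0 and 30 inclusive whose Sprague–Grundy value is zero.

0, 2, 4, 6, 8, 13, 15, 17, 19, 21, 26, 28, 30

G(0) = 0
G(1) = mex{0} = 1
G(2) = mex{1} = 0
G(3) = mex{0,0} = 1
G(4) = mex{1,1} = 0
G(5) = mex{0,0} = 1
G(6) = mex{1,1} = 0
G(7) = mex{0,0} = 1
G(8) = mex{1,1} = 0
G(9) = mex{0,0} = 1
G(10) = mex{1,1,0} = 2
G(11) = mex{2,0,1} = 3
G(12) = mex{3,1,0} = 2
G(13) = mex{2,2,1} = 0
G(14) = mex{0,3,0} = 1
G(15) = mex{1,2,1} = 0
G(16) = mex{0,0,0} = 1
G(17) = mex{1,1,1} = 0
G(18) = mex{0,0,0} = 1
G(19) = mex{1,1,1} = 0
G(20) = mex{0,0,2} = 1
G(21) = mex{1,1,3} = 0
G(22) = mex{0,0,2} = 1
G(23) = mex{1,1,0} = 2
G(24) = mex{2,0,1} = 3
G(25) = mex{3,1,0} = 2
G(26) = mex{2,2,1} = 0
G(27) = mex{0,3,0} = 1
G(28) = mex{1,2,1} = 0
G(29) = mex{0,0,0} = 1
G(30) = mex{1,1,1} = 0
P-positions are exactly the n with G(n) = 0.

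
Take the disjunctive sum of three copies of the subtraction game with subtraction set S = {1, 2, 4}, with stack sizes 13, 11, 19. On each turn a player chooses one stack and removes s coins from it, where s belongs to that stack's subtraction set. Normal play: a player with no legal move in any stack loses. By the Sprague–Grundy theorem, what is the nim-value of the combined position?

2

All stacks use S = {1, 2, 4}:
G(0) = 0
G(1) = mex{0} = 1
G(2) = mex{1,0} = 2
G(3) = mex{2,1} = 0
G(4) = mex{0,2,0} = 1
G(5) = mex{1,0,1} = 2
G(6) = mex{2,1,2} = 0
G(7) = mex{0,2,0} = 1
G(8) = mex{1,0,1} = 2
G(9) = mex{2,1,2} = 0
G(10) = mex{0,2,0} = 1
G(11) = mex{1,0,1} = 2
G(12) = mex{2,1,2} = 0
G(13) = mex{0,2,0} = 1
G(14) = mex{1,0,1} = 2
G(15) = mex{2,1,2} = 0
G(16) = mex{0,2,0} = 1
G(17) = mex{1,0,1} = 2
G(18) = mex{2,1,2} = 0
G(19) = mex{0,2,0} = 1
Stack A: G(13) = 1.
Stack B: G(11) = 2.
Stack C: G(19) = 1.
Combined Grundy value = 1 ⊕ 2 ⊕ 1 = 2.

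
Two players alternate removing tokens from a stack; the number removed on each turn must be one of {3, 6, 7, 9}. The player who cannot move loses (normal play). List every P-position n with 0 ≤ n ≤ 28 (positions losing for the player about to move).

G(0) = 0
G(1) = mex{} = 0
G(2) = mex{} = 0
G(3) = mex{0} = 1
G(4) = mex{0} = 1
G(5) = mex{0} = 1
G(6) = mex{1,0} = 2
G(7) = mex{1,0,0} = 2
G(8) = mex{1,0,0} = 2
G(9) = mex{2,1,0,0} = 3
G(10) = mex{2,1,1,0} = 3
G(11) = mex{2,1,1,0} = 3
G(12) = mex{3,2,1,1} = 0
G(13) = mex{3,2,2,1} = 0
G(14) = mex{3,2,2,1} = 0
G(15) = mex{0,3,2,2} = 1
G(16) = mex{0,3,3,2} = 1
G(17) = mex{0,3,3,2} = 1
G(18) = mex{1,0,3,3} = 2
G(19) = mex{1,0,0,3} = 2
G(20) = mex{1,0,0,3} = 2
G(21) = mex{2,1,0,0} = 3
G(22) = mex{2,1,1,0} = 3
G(23) = mex{2,1,1,0} = 3
G(24) = mex{3,2,1,1} = 0
G(25) = mex{3,2,2,1} = 0
G(26) = mex{3,2,2,1} = 0
G(27) = mex{0,3,2,2} = 1
G(28) = mex{0,3,3,2} = 1
P-positions are exactly the n with G(n) = 0.

0, 1, 2, 12, 13, 14, 24, 25, 26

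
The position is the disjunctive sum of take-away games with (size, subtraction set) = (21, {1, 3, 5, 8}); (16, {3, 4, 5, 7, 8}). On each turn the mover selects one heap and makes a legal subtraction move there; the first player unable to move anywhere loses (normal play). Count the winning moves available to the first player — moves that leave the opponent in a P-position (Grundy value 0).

4

Heap A, S = {1, 3, 5, 8}:
n :  0  1  2  3  4  5  6  7  8  9 10 11 12 13 14 15 16 17 18 19 20 21
G :  0  1  0  1  0  1  0  1  2  3  2  3  2  0  1  0  1  0  1  0  1  2
G_A(21) = 2.
Heap B, S = {3, 4, 5, 7, 8}:
G(0) = 0
G(1) = mex{} = 0
G(2) = mex{} = 0
G(3) = mex{0} = 1
G(4) = mex{0,0} = 1
G(5) = mex{0,0,0} = 1
G(6) = mex{1,0,0} = 2
G(7) = mex{1,1,0,0} = 2
G(8) = mex{1,1,1,0,0} = 2
G(9) = mex{2,1,1,0,0} = 3
G(10) = mex{2,2,1,1,0} = 3
G(11) = mex{2,2,2,1,1} = 0
G(12) = mex{3,2,2,1,1} = 0
G(13) = mex{3,3,2,2,1} = 0
G(14) = mex{0,3,3,2,2} = 1
G(15) = mex{0,0,3,2,2} = 1
G(16) = mex{0,0,0,3,2} = 1
G_B(16) = 1.
Combined Grundy value = 2 ⊕ 1 = 3.
A winning move leaves total XOR = 0, i.e. changes one component's Grundy value g to g ⊕ X where X is the current total.
Heap A: need g' = 2⊕3 = 1. Options: 21−1→G=1, 21−3→G=1, 21−5→G=1, 21−8→G=0. Hits: 3.
Heap B: need g' = 1⊕3 = 2. Options: 16−3→G=0, 16−4→G=0, 16−5→G=0, 16−7→G=3, 16−8→G=2. Hits: 1.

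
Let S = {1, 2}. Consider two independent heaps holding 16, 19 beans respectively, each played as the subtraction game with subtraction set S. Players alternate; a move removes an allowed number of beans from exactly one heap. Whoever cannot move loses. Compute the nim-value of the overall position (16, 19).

0

All heaps use S = {1, 2}:
G(0) = 0
G(1) = mex{0} = 1
G(2) = mex{1,0} = 2
G(3) = mex{2,1} = 0
G(4) = mex{0,2} = 1
G(5) = mex{1,0} = 2
G(6) = mex{2,1} = 0
G(7) = mex{0,2} = 1
G(8) = mex{1,0} = 2
G(9) = mex{2,1} = 0
G(10) = mex{0,2} = 1
G(11) = mex{1,0} = 2
G(12) = mex{2,1} = 0
G(13) = mex{0,2} = 1
G(14) = mex{1,0} = 2
G(15) = mex{2,1} = 0
G(16) = mex{0,2} = 1
G(17) = mex{1,0} = 2
G(18) = mex{2,1} = 0
G(19) = mex{0,2} = 1
Heap A: G(16) = 1.
Heap B: G(19) = 1.
Combined Grundy value = 1 ⊕ 1 = 0.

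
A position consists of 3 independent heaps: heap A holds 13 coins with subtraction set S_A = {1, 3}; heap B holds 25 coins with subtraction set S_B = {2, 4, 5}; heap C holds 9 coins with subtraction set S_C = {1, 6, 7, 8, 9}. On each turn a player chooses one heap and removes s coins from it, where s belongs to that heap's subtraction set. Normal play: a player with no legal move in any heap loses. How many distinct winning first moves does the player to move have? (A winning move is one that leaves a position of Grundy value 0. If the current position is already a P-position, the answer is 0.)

Heap A, S = {1, 3}:
G(0) = 0
G(1) = mex{0} = 1
G(2) = mex{1} = 0
G(3) = mex{0,0} = 1
G(4) = mex{1,1} = 0
G(5) = mex{0,0} = 1
G(6) = mex{1,1} = 0
G(7) = mex{0,0} = 1
G(8) = mex{1,1} = 0
G(9) = mex{0,0} = 1
G(10) = mex{1,1} = 0
G(11) = mex{0,0} = 1
G(12) = mex{1,1} = 0
G(13) = mex{0,0} = 1
G_A(13) = 1.
Heap B, S = {2, 4, 5}:
n :  0  1  2  3  4  5  6  7  8  9 10 11 12 13 14 15 16 17 18 19 20 21 22 23 24 25
G :  0  0  1  1  2  2  3  0  0  1  1  2  2  3  0  0  1  1  2  2  3  0  0  1  1  2
G_B(25) = 2.
Heap C, S = {1, 6, 7, 8, 9}:
n : 0 1 2 3 4 5 6 7 8 9
G : 0 1 0 1 0 1 2 3 2 3
G_C(9) = 3.
Combined Grundy value = 1 ⊕ 2 ⊕ 3 = 0.
A winning move leaves total XOR = 0, i.e. changes one component's Grundy value g to g ⊕ X where X is the current total.
Heap A: target g' = 1⊕0 = 1, but every legal move changes the Grundy value (mex property), so 0 moves.
Heap B: target g' = 2⊕0 = 2, but every legal move changes the Grundy value (mex property), so 0 moves.
Heap C: target g' = 3⊕0 = 3, but every legal move changes the Grundy value (mex property), so 0 moves.

0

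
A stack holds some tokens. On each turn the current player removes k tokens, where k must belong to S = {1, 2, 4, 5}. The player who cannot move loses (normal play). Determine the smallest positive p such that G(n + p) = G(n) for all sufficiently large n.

3

n :  0  1  2  3  4  5  6  7  8  9 10 11 12 13 14
G :  0  1  2  0  1  2  0  1  2  0  1  2  0  1  2
G(n+3) = G(n) holds for n = 0,…,4 (a full window of length max(S) = 5), so the sequence is purely periodic with period 3.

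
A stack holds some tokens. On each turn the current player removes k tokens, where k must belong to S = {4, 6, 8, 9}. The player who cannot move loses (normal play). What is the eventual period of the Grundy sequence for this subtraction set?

G(0) = 0
G(1) = mex{} = 0
G(2) = mex{} = 0
G(3) = mex{} = 0
G(4) = mex{0} = 1
G(5) = mex{0} = 1
G(6) = mex{0,0} = 1
G(7) = mex{0,0} = 1
G(8) = mex{1,0,0} = 2
G(9) = mex{1,0,0,0} = 2
G(10) = mex{1,1,0,0} = 2
G(11) = mex{1,1,0,0} = 2
G(12) = mex{2,1,1,0} = 3
G(13) = mex{2,1,1,1} = 0
G(14) = mex{2,2,1,1} = 0
G(15) = mex{2,2,1,1} = 0
G(16) = mex{3,2,2,1} = 0
G(17) = mex{0,2,2,2} = 1
G(18) = mex{0,3,2,2} = 1
G(19) = mex{0,0,2,2} = 1
G(20) = mex{0,0,3,2} = 1
G(21) = mex{1,0,0,3} = 2
G(22) = mex{1,0,0,0} = 2
G(23) = mex{1,1,0,0} = 2
G(24) = mex{1,1,0,0} = 2
G(25) = mex{2,1,1,0} = 3
G(26) = mex{2,1,1,1} = 0
G(27) = mex{2,2,1,1} = 0
G(n+13) = G(n) holds for n = 0,…,8 (a full window of length max(S) = 9), so the sequence is purely periodic with period 13.

13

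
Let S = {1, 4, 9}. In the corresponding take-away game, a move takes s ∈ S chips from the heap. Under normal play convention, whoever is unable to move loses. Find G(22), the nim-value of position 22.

0

G(0) = 0
G(1) = mex{0} = 1
G(2) = mex{1} = 0
G(3) = mex{0} = 1
G(4) = mex{1,0} = 2
G(5) = mex{2,1} = 0
G(6) = mex{0,0} = 1
G(7) = mex{1,1} = 0
G(8) = mex{0,2} = 1
G(9) = mex{1,0,0} = 2
G(10) = mex{2,1,1} = 0
G(11) = mex{0,0,0} = 1
G(12) = mex{1,1,1} = 0
G(13) = mex{0,2,2} = 1
G(14) = mex{1,0,0} = 2
G(15) = mex{2,1,1} = 0
G(16) = mex{0,0,0} = 1
G(17) = mex{1,1,1} = 0
G(18) = mex{0,2,2} = 1
G(19) = mex{1,0,0} = 2
G(20) = mex{2,1,1} = 0
G(21) = mex{0,0,0} = 1
G(22) = mex{1,1,1} = 0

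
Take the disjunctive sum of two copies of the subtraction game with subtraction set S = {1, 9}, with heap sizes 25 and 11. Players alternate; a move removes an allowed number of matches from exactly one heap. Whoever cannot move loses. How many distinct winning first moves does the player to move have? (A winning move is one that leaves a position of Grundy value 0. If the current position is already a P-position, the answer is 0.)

All heaps use S = {1, 9}:
G(0) = 0
G(1) = mex{0} = 1
G(2) = mex{1} = 0
G(3) = mex{0} = 1
G(4) = mex{1} = 0
G(5) = mex{0} = 1
G(6) = mex{1} = 0
G(7) = mex{0} = 1
G(8) = mex{1} = 0
G(9) = mex{0,0} = 1
G(10) = mex{1,1} = 0
G(11) = mex{0,0} = 1
G(12) = mex{1,1} = 0
G(13) = mex{0,0} = 1
G(14) = mex{1,1} = 0
G(15) = mex{0,0} = 1
G(16) = mex{1,1} = 0
G(17) = mex{0,0} = 1
G(18) = mex{1,1} = 0
G(19) = mex{0,0} = 1
G(20) = mex{1,1} = 0
G(21) = mex{0,0} = 1
G(22) = mex{1,1} = 0
G(23) = mex{0,0} = 1
G(24) = mex{1,1} = 0
G(25) = mex{0,0} = 1
Heap A: G(25) = 1.
Heap B: G(11) = 1.
Combined Grundy value = 1 ⊕ 1 = 0.
A winning move leaves total XOR = 0, i.e. changes one component's Grundy value g to g ⊕ X where X is the current total.
Heap A: target g' = 1⊕0 = 1, but every legal move changes the Grundy value (mex property), so 0 moves.
Heap B: target g' = 1⊕0 = 1, but every legal move changes the Grundy value (mex property), so 0 moves.

0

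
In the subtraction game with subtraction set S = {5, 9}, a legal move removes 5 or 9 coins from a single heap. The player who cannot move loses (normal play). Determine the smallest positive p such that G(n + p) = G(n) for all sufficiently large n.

G(0) = 0
G(1) = mex{} = 0
G(2) = mex{} = 0
G(3) = mex{} = 0
G(4) = mex{} = 0
G(5) = mex{0} = 1
G(6) = mex{0} = 1
G(7) = mex{0} = 1
G(8) = mex{0} = 1
G(9) = mex{0,0} = 1
G(10) = mex{1,0} = 2
G(11) = mex{1,0} = 2
G(12) = mex{1,0} = 2
G(13) = mex{1,0} = 2
G(14) = mex{1,1} = 0
G(15) = mex{2,1} = 0
G(16) = mex{2,1} = 0
G(17) = mex{2,1} = 0
G(18) = mex{2,1} = 0
G(19) = mex{0,2} = 1
G(20) = mex{0,2} = 1
G(21) = mex{0,2} = 1
G(22) = mex{0,2} = 1
G(23) = mex{0,0} = 1
G(24) = mex{1,0} = 2
G(25) = mex{1,0} = 2
G(26) = mex{1,0} = 2
G(27) = mex{1,0} = 2
G(28) = mex{1,1} = 0
G(29) = mex{2,1} = 0
G(n+14) = G(n) holds for n = 0,…,8 (a full window of length max(S) = 9), so the sequence is purely periodic with period 14.

14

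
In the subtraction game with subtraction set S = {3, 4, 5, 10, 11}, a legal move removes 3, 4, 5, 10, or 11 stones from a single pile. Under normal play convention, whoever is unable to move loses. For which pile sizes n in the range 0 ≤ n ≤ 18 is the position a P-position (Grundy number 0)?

0, 1, 2, 8, 9, 15, 16, 17

G(0) = 0
G(1) = mex{} = 0
G(2) = mex{} = 0
G(3) = mex{0} = 1
G(4) = mex{0,0} = 1
G(5) = mex{0,0,0} = 1
G(6) = mex{1,0,0} = 2
G(7) = mex{1,1,0} = 2
G(8) = mex{1,1,1} = 0
G(9) = mex{2,1,1} = 0
G(10) = mex{2,2,1,0} = 3
G(11) = mex{0,2,2,0,0} = 1
G(12) = mex{0,0,2,0,0} = 1
G(13) = mex{3,0,0,1,0} = 2
G(14) = mex{1,3,0,1,1} = 2
G(15) = mex{1,1,3,1,1} = 0
G(16) = mex{2,1,1,2,1} = 0
G(17) = mex{2,2,1,2,2} = 0
G(18) = mex{0,2,2,0,2} = 1
P-positions are exactly the n with G(n) = 0.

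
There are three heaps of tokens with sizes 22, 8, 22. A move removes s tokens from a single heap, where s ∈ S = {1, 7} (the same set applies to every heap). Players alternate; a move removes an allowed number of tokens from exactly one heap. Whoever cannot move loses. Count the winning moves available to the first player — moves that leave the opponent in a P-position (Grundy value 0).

0

All heaps use S = {1, 7}:
n :  0  1  2  3  4  5  6  7  8  9 10 11 12 13 14 15 16 17 18 19 20 21 22
G :  0  1  0  1  0  1  0  1  0  1  0  1  0  1  0  1  0  1  0  1  0  1  0
Heap A: G(22) = 0.
Heap B: G(8) = 0.
Heap C: G(22) = 0.
Combined Grundy value = 0 ⊕ 0 ⊕ 0 = 0.
A winning move leaves total XOR = 0, i.e. changes one component's Grundy value g to g ⊕ X where X is the current total.
Heap A: target g' = 0⊕0 = 0, but every legal move changes the Grundy value (mex property), so 0 moves.
Heap B: target g' = 0⊕0 = 0, but every legal move changes the Grundy value (mex property), so 0 moves.
Heap C: target g' = 0⊕0 = 0, but every legal move changes the Grundy value (mex property), so 0 moves.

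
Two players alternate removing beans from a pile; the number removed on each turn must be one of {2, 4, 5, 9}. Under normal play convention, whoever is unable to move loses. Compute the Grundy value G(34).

G(0) = 0
G(1) = mex{} = 0
G(2) = mex{0} = 1
G(3) = mex{0} = 1
G(4) = mex{1,0} = 2
G(5) = mex{1,0,0} = 2
G(6) = mex{2,1,0} = 3
G(7) = mex{2,1,1} = 0
G(8) = mex{3,2,1} = 0
G(9) = mex{0,2,2,0} = 1
G(10) = mex{0,3,2,0} = 1
G(11) = mex{1,0,3,1} = 2
G(12) = mex{1,0,0,1} = 2
G(13) = mex{2,1,0,2} = 3
G(14) = mex{2,1,1,2} = 0
G(15) = mex{3,2,1,3} = 0
G(16) = mex{0,2,2,0} = 1
G(17) = mex{0,3,2,0} = 1
G(18) = mex{1,0,3,1} = 2
G(19) = mex{1,0,0,1} = 2
G(20) = mex{2,1,0,2} = 3
G(21) = mex{2,1,1,2} = 0
G(22) = mex{3,2,1,3} = 0
G(23) = mex{0,2,2,0} = 1
G(24) = mex{0,3,2,0} = 1
G(25) = mex{1,0,3,1} = 2
G(26) = mex{1,0,0,1} = 2
G(27) = mex{2,1,0,2} = 3
G(28) = mex{2,1,1,2} = 0
G(29) = mex{3,2,1,3} = 0
G(30) = mex{0,2,2,0} = 1
G(31) = mex{0,3,2,0} = 1
G(32) = mex{1,0,3,1} = 2
G(33) = mex{1,0,0,1} = 2
G(34) = mex{2,1,0,2} = 3

3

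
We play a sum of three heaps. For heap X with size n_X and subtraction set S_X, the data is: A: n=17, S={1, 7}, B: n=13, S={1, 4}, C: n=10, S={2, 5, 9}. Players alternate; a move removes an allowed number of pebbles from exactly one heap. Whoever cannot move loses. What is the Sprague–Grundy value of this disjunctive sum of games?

Heap A, S = {1, 7}:
G(0) = 0
G(1) = mex{0} = 1
G(2) = mex{1} = 0
G(3) = mex{0} = 1
G(4) = mex{1} = 0
G(5) = mex{0} = 1
G(6) = mex{1} = 0
G(7) = mex{0,0} = 1
G(8) = mex{1,1} = 0
G(9) = mex{0,0} = 1
G(10) = mex{1,1} = 0
G(11) = mex{0,0} = 1
G(12) = mex{1,1} = 0
G(13) = mex{0,0} = 1
G(14) = mex{1,1} = 0
G(15) = mex{0,0} = 1
G(16) = mex{1,1} = 0
G(17) = mex{0,0} = 1
G_A(17) = 1.
Heap B, S = {1, 4}:
n :  0  1  2  3  4  5  6  7  8  9 10 11 12 13
G :  0  1  0  1  2  0  1  0  1  2  0  1  0  1
G_B(13) = 1.
Heap C, S = {2, 5, 9}:
n :  0  1  2  3  4  5  6  7  8  9 10
G :  0  0  1  1  0  2  1  0  0  1  1
G_C(10) = 1.
Combined Grundy value = 1 ⊕ 1 ⊕ 1 = 1.

1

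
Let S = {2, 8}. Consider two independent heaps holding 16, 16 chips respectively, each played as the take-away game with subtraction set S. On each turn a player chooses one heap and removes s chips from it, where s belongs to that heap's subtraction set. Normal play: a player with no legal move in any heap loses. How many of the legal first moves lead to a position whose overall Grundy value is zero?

0

All heaps use S = {2, 8}:
G(0) = 0
G(1) = mex{} = 0
G(2) = mex{0} = 1
G(3) = mex{0} = 1
G(4) = mex{1} = 0
G(5) = mex{1} = 0
G(6) = mex{0} = 1
G(7) = mex{0} = 1
G(8) = mex{1,0} = 2
G(9) = mex{1,0} = 2
G(10) = mex{2,1} = 0
G(11) = mex{2,1} = 0
G(12) = mex{0,0} = 1
G(13) = mex{0,0} = 1
G(14) = mex{1,1} = 0
G(15) = mex{1,1} = 0
G(16) = mex{0,2} = 1
Heap A: G(16) = 1.
Heap B: G(16) = 1.
Combined Grundy value = 1 ⊕ 1 = 0.
A winning move leaves total XOR = 0, i.e. changes one component's Grundy value g to g ⊕ X where X is the current total.
Heap A: target g' = 1⊕0 = 1, but every legal move changes the Grundy value (mex property), so 0 moves.
Heap B: target g' = 1⊕0 = 1, but every legal move changes the Grundy value (mex property), so 0 moves.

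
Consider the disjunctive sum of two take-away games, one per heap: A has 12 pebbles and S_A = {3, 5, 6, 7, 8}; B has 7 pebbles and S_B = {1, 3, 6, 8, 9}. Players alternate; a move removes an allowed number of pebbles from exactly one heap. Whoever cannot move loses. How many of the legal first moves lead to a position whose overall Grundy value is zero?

2

Heap A, S = {3, 5, 6, 7, 8}:
n :  0  1  2  3  4  5  6  7  8  9 10 11 12
G :  0  0  0  1  1  1  2  2  2  3  3  0  0
G_A(12) = 0.
Heap B, S = {1, 3, 6, 8, 9}:
n : 0 1 2 3 4 5 6 7
G : 0 1 0 1 0 1 2 3
G_B(7) = 3.
Combined Grundy value = 0 ⊕ 3 = 3.
A winning move leaves total XOR = 0, i.e. changes one component's Grundy value g to g ⊕ X where X is the current total.
Heap A: need g' = 0⊕3 = 3. Options: 12−3→G=3, 12−5→G=2, 12−6→G=2, 12−7→G=1, 12−8→G=1. Hits: 1.
Heap B: need g' = 3⊕3 = 0. Options: 7−1→G=2, 7−3→G=0, 7−6→G=1. Hits: 1.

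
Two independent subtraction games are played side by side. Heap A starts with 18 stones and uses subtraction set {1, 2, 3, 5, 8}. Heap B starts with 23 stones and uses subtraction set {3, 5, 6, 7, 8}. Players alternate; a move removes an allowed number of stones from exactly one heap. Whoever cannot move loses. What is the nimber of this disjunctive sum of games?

4

Heap A, S = {1, 2, 3, 5, 8}:
n :  0  1  2  3  4  5  6  7  8  9 10 11 12 13 14 15 16 17 18
G :  0  1  2  3  0  1  2  3  4  5  0  1  2  3  0  1  2  3  4
G_A(18) = 4.
Heap B, S = {3, 5, 6, 7, 8}:
n :  0  1  2  3  4  5  6  7  8  9 10 11 12 13 14 15 16 17 18 19 20 21 22 23
G :  0  0  0  1  1  1  2  2  2  3  3  0  0  0  1  1  1  2  2  2  3  3  0  0
G_B(23) = 0.
Combined Grundy value = 4 ⊕ 0 = 4.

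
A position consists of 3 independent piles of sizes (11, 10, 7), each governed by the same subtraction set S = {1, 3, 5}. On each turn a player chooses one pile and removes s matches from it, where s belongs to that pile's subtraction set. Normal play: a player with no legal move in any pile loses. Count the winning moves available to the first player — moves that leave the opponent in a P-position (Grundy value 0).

0

All piles use S = {1, 3, 5}:
n :  0  1  2  3  4  5  6  7  8  9 10 11
G :  0  1  0  1  0  1  0  1  0  1  0  1
Pile A: G(11) = 1.
Pile B: G(10) = 0.
Pile C: G(7) = 1.
Combined Grundy value = 1 ⊕ 0 ⊕ 1 = 0.
A winning move leaves total XOR = 0, i.e. changes one component's Grundy value g to g ⊕ X where X is the current total.
Pile A: target g' = 1⊕0 = 1, but every legal move changes the Grundy value (mex property), so 0 moves.
Pile B: target g' = 0⊕0 = 0, but every legal move changes the Grundy value (mex property), so 0 moves.
Pile C: target g' = 1⊕0 = 1, but every legal move changes the Grundy value (mex property), so 0 moves.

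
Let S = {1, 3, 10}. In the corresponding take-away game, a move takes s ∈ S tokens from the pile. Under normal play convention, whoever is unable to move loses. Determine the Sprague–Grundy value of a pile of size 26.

0

n :  0  1  2  3  4  5  6  7  8  9 10 11 12 13 14 15 16 17 18 19 20 21 22 23 24 25 26
G :  0  1  0  1  0  1  0  1  0  1  2  3  2  0  1  0  1  0  1  0  1  0  1  2  3  2  0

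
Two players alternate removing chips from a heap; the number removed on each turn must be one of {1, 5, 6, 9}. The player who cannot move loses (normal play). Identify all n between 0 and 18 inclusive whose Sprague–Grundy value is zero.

G(0) = 0
G(1) = mex{0} = 1
G(2) = mex{1} = 0
G(3) = mex{0} = 1
G(4) = mex{1} = 0
G(5) = mex{0,0} = 1
G(6) = mex{1,1,0} = 2
G(7) = mex{2,0,1} = 3
G(8) = mex{3,1,0} = 2
G(9) = mex{2,0,1,0} = 3
G(10) = mex{3,1,0,1} = 2
G(11) = mex{2,2,1,0} = 3
G(12) = mex{3,3,2,1} = 0
G(13) = mex{0,2,3,0} = 1
G(14) = mex{1,3,2,1} = 0
G(15) = mex{0,2,3,2} = 1
G(16) = mex{1,3,2,3} = 0
G(17) = mex{0,0,3,2} = 1
G(18) = mex{1,1,0,3} = 2
P-positions are exactly the n with G(n) = 0.

0, 2, 4, 12, 14, 16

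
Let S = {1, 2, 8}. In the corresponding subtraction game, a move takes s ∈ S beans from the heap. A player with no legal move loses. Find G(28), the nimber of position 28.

n :  0  1  2  3  4  5  6  7  8  9 10 11 12 13 14 15 16 17 18 19 20 21 22 23 24 25 26 27 28
G :  0  1  2  0  1  2  0  1  2  0  1  2  0  1  2  0  1  2  0  1  2  0  1  2  0  1  2  0  1

1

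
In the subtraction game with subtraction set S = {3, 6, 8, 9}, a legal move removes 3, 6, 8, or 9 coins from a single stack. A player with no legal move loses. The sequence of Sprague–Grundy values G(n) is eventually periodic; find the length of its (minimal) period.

G(0) = 0
G(1) = mex{} = 0
G(2) = mex{} = 0
G(3) = mex{0} = 1
G(4) = mex{0} = 1
G(5) = mex{0} = 1
G(6) = mex{1,0} = 2
G(7) = mex{1,0} = 2
G(8) = mex{1,0,0} = 2
G(9) = mex{2,1,0,0} = 3
G(10) = mex{2,1,0,0} = 3
G(11) = mex{2,1,1,0} = 3
G(12) = mex{3,2,1,1} = 0
G(13) = mex{3,2,1,1} = 0
G(14) = mex{3,2,2,1} = 0
G(15) = mex{0,3,2,2} = 1
G(16) = mex{0,3,2,2} = 1
G(17) = mex{0,3,3,2} = 1
G(18) = mex{1,0,3,3} = 2
G(19) = mex{1,0,3,3} = 2
G(20) = mex{1,0,0,3} = 2
G(21) = mex{2,1,0,0} = 3
G(22) = mex{2,1,0,0} = 3
G(23) = mex{2,1,1,0} = 3
G(24) = mex{3,2,1,1} = 0
G(25) = mex{3,2,1,1} = 0
G(n+12) = G(n) holds for n = 0,…,8 (a full window of length max(S) = 9), so the sequence is purely periodic with period 12.

12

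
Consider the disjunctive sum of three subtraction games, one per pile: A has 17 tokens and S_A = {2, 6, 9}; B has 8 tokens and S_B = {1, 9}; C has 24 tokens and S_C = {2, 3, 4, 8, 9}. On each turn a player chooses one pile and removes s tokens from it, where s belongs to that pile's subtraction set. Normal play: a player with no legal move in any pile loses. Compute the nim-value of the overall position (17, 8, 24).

Pile A, S = {2, 6, 9}:
n :  0  1  2  3  4  5  6  7  8  9 10 11 12 13 14 15 16 17
G :  0  0  1  1  0  0  1  1  0  2  1  3  0  2  1  0  0  1
G_A(17) = 1.
Pile B, S = {1, 9}:
n : 0 1 2 3 4 5 6 7 8
G : 0 1 0 1 0 1 0 1 0
G_B(8) = 0.
Pile C, S = {2, 3, 4, 8, 9}:
n :  0  1  2  3  4  5  6  7  8  9 10 11 12 13 14 15 16 17 18 19 20 21 22 23 24
G :  0  0  1  1  2  2  0  0  1  1  2  2  0  0  1  1  2  2  0  0  1  1  2  2  0
G_C(24) = 0.
Combined Grundy value = 1 ⊕ 0 ⊕ 0 = 1.

1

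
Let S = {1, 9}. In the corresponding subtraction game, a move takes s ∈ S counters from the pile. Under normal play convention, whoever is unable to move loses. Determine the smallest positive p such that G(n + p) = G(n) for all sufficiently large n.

G(0) = 0
G(1) = mex{0} = 1
G(2) = mex{1} = 0
G(3) = mex{0} = 1
G(4) = mex{1} = 0
G(5) = mex{0} = 1
G(6) = mex{1} = 0
G(7) = mex{0} = 1
G(8) = mex{1} = 0
G(9) = mex{0,0} = 1
G(10) = mex{1,1} = 0
G(11) = mex{0,0} = 1
G(12) = mex{1,1} = 0
G(13) = mex{0,0} = 1
G(14) = mex{1,1} = 0
G(n+2) = G(n) holds for n = 0,…,8 (a full window of length max(S) = 9), so the sequence is purely periodic with period 2.

2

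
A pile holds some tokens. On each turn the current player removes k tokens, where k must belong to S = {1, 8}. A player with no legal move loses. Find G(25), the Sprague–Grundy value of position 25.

1

n :  0  1  2  3  4  5  6  7  8  9 10 11 12 13 14 15 16 17 18 19 20 21 22 23 24 25
G :  0  1  0  1  0  1  0  1  2  0  1  0  1  0  1  0  1  2  0  1  0  1  0  1  0  1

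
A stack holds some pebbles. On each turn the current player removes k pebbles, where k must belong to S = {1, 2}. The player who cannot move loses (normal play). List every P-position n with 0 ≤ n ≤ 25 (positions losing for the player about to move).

0, 3, 6, 9, 12, 15, 18, 21, 24

G(0) = 0
G(1) = mex{0} = 1
G(2) = mex{1,0} = 2
G(3) = mex{2,1} = 0
G(4) = mex{0,2} = 1
G(5) = mex{1,0} = 2
G(6) = mex{2,1} = 0
G(7) = mex{0,2} = 1
G(8) = mex{1,0} = 2
G(9) = mex{2,1} = 0
G(10) = mex{0,2} = 1
G(11) = mex{1,0} = 2
G(12) = mex{2,1} = 0
G(13) = mex{0,2} = 1
G(14) = mex{1,0} = 2
G(15) = mex{2,1} = 0
G(16) = mex{0,2} = 1
G(17) = mex{1,0} = 2
G(18) = mex{2,1} = 0
G(19) = mex{0,2} = 1
G(20) = mex{1,0} = 2
G(21) = mex{2,1} = 0
G(22) = mex{0,2} = 1
G(23) = mex{1,0} = 2
G(24) = mex{2,1} = 0
G(25) = mex{0,2} = 1
P-positions are exactly the n with G(n) = 0.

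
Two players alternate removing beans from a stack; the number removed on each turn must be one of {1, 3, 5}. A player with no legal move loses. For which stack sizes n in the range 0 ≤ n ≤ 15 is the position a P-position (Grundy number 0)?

G(0) = 0
G(1) = mex{0} = 1
G(2) = mex{1} = 0
G(3) = mex{0,0} = 1
G(4) = mex{1,1} = 0
G(5) = mex{0,0,0} = 1
G(6) = mex{1,1,1} = 0
G(7) = mex{0,0,0} = 1
G(8) = mex{1,1,1} = 0
G(9) = mex{0,0,0} = 1
G(10) = mex{1,1,1} = 0
G(11) = mex{0,0,0} = 1
G(12) = mex{1,1,1} = 0
G(13) = mex{0,0,0} = 1
G(14) = mex{1,1,1} = 0
G(15) = mex{0,0,0} = 1
P-positions are exactly the n with G(n) = 0.

0, 2, 4, 6, 8, 10, 12, 14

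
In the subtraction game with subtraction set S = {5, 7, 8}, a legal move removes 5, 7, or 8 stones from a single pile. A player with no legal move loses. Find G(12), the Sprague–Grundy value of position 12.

2

n :  0  1  2  3  4  5  6  7  8  9 10 11 12
G :  0  0  0  0  0  1  1  1  1  1  2  2  2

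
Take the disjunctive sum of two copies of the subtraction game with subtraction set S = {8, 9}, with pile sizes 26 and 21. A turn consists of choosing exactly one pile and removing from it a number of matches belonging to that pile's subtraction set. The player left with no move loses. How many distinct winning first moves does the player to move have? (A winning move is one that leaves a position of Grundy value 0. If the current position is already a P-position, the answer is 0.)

4

All piles use S = {8, 9}:
n :  0  1  2  3  4  5  6  7  8  9 10 11 12 13 14 15 16 17 18 19 20 21 22 23 24 25 26
G :  0  0  0  0  0  0  0  0  1  1  1  1  1  1  1  1  2  0  0  0  0  0  0  0  0  1  1
Pile A: G(26) = 1.
Pile B: G(21) = 0.
Combined Grundy value = 1 ⊕ 0 = 1.
A winning move leaves total XOR = 0, i.e. changes one component's Grundy value g to g ⊕ X where X is the current total.
Pile A: need g' = 1⊕1 = 0. Options: 26−8→G=0, 26−9→G=0. Hits: 2.
Pile B: need g' = 0⊕1 = 1. Options: 21−8→G=1, 21−9→G=1. Hits: 2.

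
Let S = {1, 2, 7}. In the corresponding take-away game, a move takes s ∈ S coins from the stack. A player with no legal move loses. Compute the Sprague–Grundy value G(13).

1

n :  0  1  2  3  4  5  6  7  8  9 10 11 12 13
G :  0  1  2  0  1  2  0  1  2  0  1  2  0  1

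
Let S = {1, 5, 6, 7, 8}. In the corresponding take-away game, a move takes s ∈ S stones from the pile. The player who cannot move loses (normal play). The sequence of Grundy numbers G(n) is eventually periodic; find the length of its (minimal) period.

13

n :  0  1  2  3  4  5  6  7  8  9 10 11 12 13 14 15 16 17 18 19 20 21 22 23 24 25 26 27
G :  0  1  0  1  0  1  2  3  2  3  2  3  4  0  1  0  1  0  1  2  3  2  3  2  3  4  0  1
G(n+13) = G(n) holds for n = 0,…,7 (a full window of length max(S) = 8), so the sequence is purely periodic with period 13.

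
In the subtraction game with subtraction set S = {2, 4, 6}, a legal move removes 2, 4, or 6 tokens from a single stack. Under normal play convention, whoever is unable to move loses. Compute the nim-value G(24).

n :  0  1  2  3  4  5  6  7  8  9 10 11 12 13 14 15 16 17 18 19 20 21 22 23 24
G :  0  0  1  1  2  2  3  3  0  0  1  1  2  2  3  3  0  0  1  1  2  2  3  3  0

0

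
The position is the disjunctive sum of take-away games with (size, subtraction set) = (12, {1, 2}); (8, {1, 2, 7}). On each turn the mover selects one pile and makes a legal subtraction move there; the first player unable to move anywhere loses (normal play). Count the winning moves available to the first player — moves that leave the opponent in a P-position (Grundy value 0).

2

Pile A, S = {1, 2}:
n :  0  1  2  3  4  5  6  7  8  9 10 11 12
G :  0  1  2  0  1  2  0  1  2  0  1  2  0
G_A(12) = 0.
Pile B, S = {1, 2, 7}:
G(0) = 0
G(1) = mex{0} = 1
G(2) = mex{1,0} = 2
G(3) = mex{2,1} = 0
G(4) = mex{0,2} = 1
G(5) = mex{1,0} = 2
G(6) = mex{2,1} = 0
G(7) = mex{0,2,0} = 1
G(8) = mex{1,0,1} = 2
G_B(8) = 2.
Combined Grundy value = 0 ⊕ 2 = 2.
A winning move leaves total XOR = 0, i.e. changes one component's Grundy value g to g ⊕ X where X is the current total.
Pile A: need g' = 0⊕2 = 2. Options: 12−1→G=2, 12−2→G=1. Hits: 1.
Pile B: need g' = 2⊕2 = 0. Options: 8−1→G=1, 8−2→G=0, 8−7→G=1. Hits: 1.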